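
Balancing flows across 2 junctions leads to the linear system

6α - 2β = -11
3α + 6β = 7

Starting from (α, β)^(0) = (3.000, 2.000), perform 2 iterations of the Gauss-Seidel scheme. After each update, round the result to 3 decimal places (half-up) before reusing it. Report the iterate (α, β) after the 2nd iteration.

(-1.250, 1.792)

Iteration 1:
  α = (-11 - (-2)·2.000) / (6) = -1.167
  β = (7 - (3)·-1.167) / (6) = 1.750
Iteration 2:
  α = (-11 - (-2)·1.750) / (6) = -1.250
  β = (7 - (3)·-1.250) / (6) = 1.792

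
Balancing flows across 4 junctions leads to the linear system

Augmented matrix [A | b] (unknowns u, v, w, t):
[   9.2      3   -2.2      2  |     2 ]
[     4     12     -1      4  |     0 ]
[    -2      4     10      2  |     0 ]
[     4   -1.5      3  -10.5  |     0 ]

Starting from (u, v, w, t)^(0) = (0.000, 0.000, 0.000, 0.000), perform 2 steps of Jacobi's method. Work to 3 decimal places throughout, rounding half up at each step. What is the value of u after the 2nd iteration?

0.217

Iteration 1:
  u = (2 - (3)·0.000 - (-2.2)·0.000 - (2)·0.000) / (9.2) = 0.217
  v = (0 - (4)·0.000 - (-1)·0.000 - (4)·0.000) / (12) = 0.000
  w = (0 - (-2)·0.000 - (4)·0.000 - (2)·0.000) / (10) = 0.000
  t = (0 - (4)·0.000 - (-1.5)·0.000 - (3)·0.000) / (-10.5) = 0.000
Iteration 2:
  u = (2 - (3)·0.000 - (-2.2)·0.000 - (2)·0.000) / (9.2) = 0.217
  v = (0 - (4)·0.217 - (-1)·0.000 - (4)·0.000) / (12) = -0.072
  w = (0 - (-2)·0.217 - (4)·0.000 - (2)·0.000) / (10) = 0.043
  t = (0 - (4)·0.217 - (-1.5)·0.000 - (3)·0.000) / (-10.5) = 0.083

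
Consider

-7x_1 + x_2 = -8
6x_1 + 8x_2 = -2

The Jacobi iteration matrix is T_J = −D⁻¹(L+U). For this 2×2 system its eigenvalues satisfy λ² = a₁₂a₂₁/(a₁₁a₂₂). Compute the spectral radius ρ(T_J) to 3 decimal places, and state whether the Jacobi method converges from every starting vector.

0.327

a₁₂a₂₁/(a₁₁a₂₂) = (1)·(6) / ((-7)·(8)) = -0.107143
ρ = √|-0.107143| = √0.107143 = 0.327
ρ < 1, so Jacobi converges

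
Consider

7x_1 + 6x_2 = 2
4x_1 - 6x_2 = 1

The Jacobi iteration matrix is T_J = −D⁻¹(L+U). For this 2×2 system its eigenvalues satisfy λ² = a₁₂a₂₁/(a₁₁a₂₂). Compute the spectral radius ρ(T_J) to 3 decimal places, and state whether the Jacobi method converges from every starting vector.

0.756

a₁₂a₂₁/(a₁₁a₂₂) = (6)·(4) / ((7)·(-6)) = -0.571429
ρ = √|-0.571429| = √0.571429 = 0.756
ρ < 1, so Jacobi converges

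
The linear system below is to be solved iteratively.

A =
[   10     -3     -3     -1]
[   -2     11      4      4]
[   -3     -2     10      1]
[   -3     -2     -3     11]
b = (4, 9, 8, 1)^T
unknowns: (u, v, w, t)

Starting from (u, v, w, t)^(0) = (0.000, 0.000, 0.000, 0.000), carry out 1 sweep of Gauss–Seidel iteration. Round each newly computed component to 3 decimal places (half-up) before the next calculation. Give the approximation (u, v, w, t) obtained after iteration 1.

Iteration 1:
  u = (4 - (-3)·0.000 - (-3)·0.000 - (-1)·0.000) / (10) = 0.400
  v = (9 - (-2)·0.400 - (4)·0.000 - (4)·0.000) / (11) = 0.891
  w = (8 - (-3)·0.400 - (-2)·0.891 - (1)·0.000) / (10) = 1.098
  t = (1 - (-3)·0.400 - (-2)·0.891 - (-3)·1.098) / (11) = 0.661

(0.400, 0.891, 1.098, 0.661)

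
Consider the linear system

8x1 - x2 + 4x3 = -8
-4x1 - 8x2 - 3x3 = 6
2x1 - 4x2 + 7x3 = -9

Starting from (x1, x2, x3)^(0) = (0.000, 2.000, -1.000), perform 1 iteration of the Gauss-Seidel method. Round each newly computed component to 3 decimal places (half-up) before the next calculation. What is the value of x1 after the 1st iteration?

-0.250

Iteration 1:
  x1 = (-8 - (-1)·2.000 - (4)·-1.000) / (8) = -0.250
  x2 = (6 - (-4)·-0.250 - (-3)·-1.000) / (-8) = -0.250
  x3 = (-9 - (2)·-0.250 - (-4)·-0.250) / (7) = -1.357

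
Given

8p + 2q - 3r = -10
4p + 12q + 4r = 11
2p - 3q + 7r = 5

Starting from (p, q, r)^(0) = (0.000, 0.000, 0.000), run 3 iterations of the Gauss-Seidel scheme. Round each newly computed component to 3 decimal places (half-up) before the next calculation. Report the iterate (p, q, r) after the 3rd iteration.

(-0.940, 0.801, 1.326)

Iteration 1:
  p = (-10 - (2)·0.000 - (-3)·0.000) / (8) = -1.250
  q = (11 - (4)·-1.250 - (4)·0.000) / (12) = 1.333
  r = (5 - (2)·-1.250 - (-3)·1.333) / (7) = 1.643
Iteration 2:
  p = (-10 - (2)·1.333 - (-3)·1.643) / (8) = -0.967
  q = (11 - (4)·-0.967 - (4)·1.643) / (12) = 0.691
  r = (5 - (2)·-0.967 - (-3)·0.691) / (7) = 1.287
Iteration 3:
  p = (-10 - (2)·0.691 - (-3)·1.287) / (8) = -0.940
  q = (11 - (4)·-0.940 - (4)·1.287) / (12) = 0.801
  r = (5 - (2)·-0.940 - (-3)·0.801) / (7) = 1.326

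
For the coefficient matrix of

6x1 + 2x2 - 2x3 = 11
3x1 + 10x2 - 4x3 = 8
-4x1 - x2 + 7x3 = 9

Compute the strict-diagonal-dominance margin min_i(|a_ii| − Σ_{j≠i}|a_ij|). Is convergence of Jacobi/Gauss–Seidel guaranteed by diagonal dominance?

2

row 1: |6| − (2+2) = 2
row 2: |10| − (3+4) = 3
row 3: |7| − (4+1) = 2
minimum over rows = 2 → strictly diagonally dominant (convergence guaranteed)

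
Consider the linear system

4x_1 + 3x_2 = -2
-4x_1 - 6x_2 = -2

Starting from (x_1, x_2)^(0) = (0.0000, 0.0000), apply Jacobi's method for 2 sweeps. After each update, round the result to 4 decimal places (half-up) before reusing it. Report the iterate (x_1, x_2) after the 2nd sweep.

Iteration 1:
  x_1 = (-2 - (3)·0.0000) / (4) = -0.5000
  x_2 = (-2 - (-4)·0.0000) / (-6) = 0.3333
Iteration 2:
  x_1 = (-2 - (3)·0.3333) / (4) = -0.7500
  x_2 = (-2 - (-4)·-0.5000) / (-6) = 0.6667

(-0.7500, 0.6667)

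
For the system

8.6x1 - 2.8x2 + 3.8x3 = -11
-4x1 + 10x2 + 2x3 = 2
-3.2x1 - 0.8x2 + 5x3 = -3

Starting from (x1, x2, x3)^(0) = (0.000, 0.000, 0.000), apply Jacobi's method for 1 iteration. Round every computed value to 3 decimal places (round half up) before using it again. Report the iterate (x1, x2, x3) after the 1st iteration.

Iteration 1:
  x1 = (-11 - (-2.8)·0.000 - (3.8)·0.000) / (8.6) = -1.279
  x2 = (2 - (-4)·0.000 - (2)·0.000) / (10) = 0.200
  x3 = (-3 - (-3.2)·0.000 - (-0.8)·0.000) / (5) = -0.600

(-1.279, 0.200, -0.600)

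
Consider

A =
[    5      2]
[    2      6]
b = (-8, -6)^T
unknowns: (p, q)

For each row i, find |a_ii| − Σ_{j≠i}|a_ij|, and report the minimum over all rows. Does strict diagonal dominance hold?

row 1: |5| − (2) = 3
row 2: |6| − (2) = 4
minimum over rows = 3 → strictly diagonally dominant (convergence guaranteed)

3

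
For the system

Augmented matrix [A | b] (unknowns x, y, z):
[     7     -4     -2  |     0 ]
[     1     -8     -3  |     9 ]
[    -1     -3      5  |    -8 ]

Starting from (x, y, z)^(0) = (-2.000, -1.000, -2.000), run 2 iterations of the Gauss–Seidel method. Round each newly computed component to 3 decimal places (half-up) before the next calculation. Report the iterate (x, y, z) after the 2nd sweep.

(-0.907, -0.436, -2.043)

Iteration 1:
  x = (0 - (-4)·-1.000 - (-2)·-2.000) / (7) = -1.143
  y = (9 - (1)·-1.143 - (-3)·-2.000) / (-8) = -0.518
  z = (-8 - (-1)·-1.143 - (-3)·-0.518) / (5) = -2.139
Iteration 2:
  x = (0 - (-4)·-0.518 - (-2)·-2.139) / (7) = -0.907
  y = (9 - (1)·-0.907 - (-3)·-2.139) / (-8) = -0.436
  z = (-8 - (-1)·-0.907 - (-3)·-0.436) / (5) = -2.043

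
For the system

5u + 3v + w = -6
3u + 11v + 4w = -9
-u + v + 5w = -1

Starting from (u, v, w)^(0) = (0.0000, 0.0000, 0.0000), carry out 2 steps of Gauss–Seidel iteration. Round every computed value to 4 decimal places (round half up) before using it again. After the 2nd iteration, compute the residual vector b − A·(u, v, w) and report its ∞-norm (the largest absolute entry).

0.2699

Iteration 1:
  u = (-6 - (3)·0.0000 - (1)·0.0000) / (5) = -1.2000
  v = (-9 - (3)·-1.2000 - (4)·0.0000) / (11) = -0.4909
  w = (-1 - (-1)·-1.2000 - (1)·-0.4909) / (5) = -0.3418
Iteration 2:
  u = (-6 - (3)·-0.4909 - (1)·-0.3418) / (5) = -0.8371
  v = (-9 - (3)·-0.8371 - (4)·-0.3418) / (11) = -0.4656
  w = (-1 - (-1)·-0.8371 - (1)·-0.4656) / (5) = -0.2743
Residual b − A·x = (-0.1434, -0.2699, 0.0000); ∞-norm = 0.2699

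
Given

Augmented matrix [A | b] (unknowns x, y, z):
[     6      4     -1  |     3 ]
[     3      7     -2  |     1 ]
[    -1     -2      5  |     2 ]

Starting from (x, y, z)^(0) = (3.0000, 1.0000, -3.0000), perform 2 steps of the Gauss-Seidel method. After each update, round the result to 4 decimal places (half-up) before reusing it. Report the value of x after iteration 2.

Iteration 1:
  x = (3 - (4)·1.0000 - (-1)·-3.0000) / (6) = -0.6667
  y = (1 - (3)·-0.6667 - (-2)·-3.0000) / (7) = -0.4286
  z = (2 - (-1)·-0.6667 - (-2)·-0.4286) / (5) = 0.0952
Iteration 2:
  x = (3 - (4)·-0.4286 - (-1)·0.0952) / (6) = 0.8016
  y = (1 - (3)·0.8016 - (-2)·0.0952) / (7) = -0.1735
  z = (2 - (-1)·0.8016 - (-2)·-0.1735) / (5) = 0.4909

0.8016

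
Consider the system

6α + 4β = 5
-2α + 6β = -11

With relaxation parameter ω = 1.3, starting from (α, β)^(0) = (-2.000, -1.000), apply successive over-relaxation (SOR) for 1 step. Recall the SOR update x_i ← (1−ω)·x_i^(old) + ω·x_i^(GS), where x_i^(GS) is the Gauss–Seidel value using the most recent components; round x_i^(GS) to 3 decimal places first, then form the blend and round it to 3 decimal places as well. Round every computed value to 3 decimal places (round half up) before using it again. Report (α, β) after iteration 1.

Iteration 1:
  α: GS value = (5 - (4)·-1.000) / (6) = 1.500;  α ← (1−ω)·-2.000 + ω·1.500 = 2.550
  β: GS value = (-11 - (-2)·2.550) / (6) = -0.983;  β ← (1−ω)·-1.000 + ω·-0.983 = -0.978

(2.550, -0.978)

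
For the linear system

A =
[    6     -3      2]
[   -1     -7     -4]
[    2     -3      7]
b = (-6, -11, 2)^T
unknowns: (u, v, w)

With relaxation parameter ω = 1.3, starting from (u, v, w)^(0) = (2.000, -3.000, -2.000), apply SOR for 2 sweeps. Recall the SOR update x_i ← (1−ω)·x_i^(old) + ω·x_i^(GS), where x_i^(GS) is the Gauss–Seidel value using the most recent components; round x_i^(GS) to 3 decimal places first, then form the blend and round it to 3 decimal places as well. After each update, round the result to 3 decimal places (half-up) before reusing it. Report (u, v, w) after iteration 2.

Iteration 1:
  u: GS value = (-6 - (-3)·-3.000 - (2)·-2.000) / (6) = -1.833;  u ← (1−ω)·2.000 + ω·-1.833 = -2.983
  v: GS value = (-11 - (-1)·-2.983 - (-4)·-2.000) / (-7) = 3.140;  v ← (1−ω)·-3.000 + ω·3.140 = 4.982
  w: GS value = (2 - (2)·-2.983 - (-3)·4.982) / (7) = 3.273;  w ← (1−ω)·-2.000 + ω·3.273 = 4.855
Iteration 2:
  u: GS value = (-6 - (-3)·4.982 - (2)·4.855) / (6) = -0.127;  u ← (1−ω)·-2.983 + ω·-0.127 = 0.730
  v: GS value = (-11 - (-1)·0.730 - (-4)·4.855) / (-7) = -1.307;  v ← (1−ω)·4.982 + ω·-1.307 = -3.194
  w: GS value = (2 - (2)·0.730 - (-3)·-3.194) / (7) = -1.292;  w ← (1−ω)·4.855 + ω·-1.292 = -3.136

(0.730, -3.194, -3.136)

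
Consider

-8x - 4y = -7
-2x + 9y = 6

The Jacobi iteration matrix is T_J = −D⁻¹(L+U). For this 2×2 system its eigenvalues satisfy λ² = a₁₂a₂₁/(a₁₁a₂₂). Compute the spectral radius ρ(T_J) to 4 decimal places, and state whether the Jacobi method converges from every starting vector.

0.3333

a₁₂a₂₁/(a₁₁a₂₂) = (-4)·(-2) / ((-8)·(9)) = -0.111111
ρ = √|-0.111111| = √0.111111 = 0.3333
ρ < 1, so Jacobi converges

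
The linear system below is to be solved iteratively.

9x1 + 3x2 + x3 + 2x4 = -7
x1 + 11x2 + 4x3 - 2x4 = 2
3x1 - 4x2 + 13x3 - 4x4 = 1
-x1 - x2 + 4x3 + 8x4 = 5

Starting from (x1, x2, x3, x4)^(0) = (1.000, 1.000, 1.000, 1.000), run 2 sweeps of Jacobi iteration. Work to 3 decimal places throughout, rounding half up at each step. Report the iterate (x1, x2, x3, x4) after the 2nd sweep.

(-0.882, 0.213, 0.498, 0.202)

Iteration 1:
  x1 = (-7 - (3)·1.000 - (1)·1.000 - (2)·1.000) / (9) = -1.444
  x2 = (2 - (1)·1.000 - (4)·1.000 - (-2)·1.000) / (11) = -0.091
  x3 = (1 - (3)·1.000 - (-4)·1.000 - (-4)·1.000) / (13) = 0.462
  x4 = (5 - (-1)·1.000 - (-1)·1.000 - (4)·1.000) / (8) = 0.375
Iteration 2:
  x1 = (-7 - (3)·-0.091 - (1)·0.462 - (2)·0.375) / (9) = -0.882
  x2 = (2 - (1)·-1.444 - (4)·0.462 - (-2)·0.375) / (11) = 0.213
  x3 = (1 - (3)·-1.444 - (-4)·-0.091 - (-4)·0.375) / (13) = 0.498
  x4 = (5 - (-1)·-1.444 - (-1)·-0.091 - (4)·0.462) / (8) = 0.202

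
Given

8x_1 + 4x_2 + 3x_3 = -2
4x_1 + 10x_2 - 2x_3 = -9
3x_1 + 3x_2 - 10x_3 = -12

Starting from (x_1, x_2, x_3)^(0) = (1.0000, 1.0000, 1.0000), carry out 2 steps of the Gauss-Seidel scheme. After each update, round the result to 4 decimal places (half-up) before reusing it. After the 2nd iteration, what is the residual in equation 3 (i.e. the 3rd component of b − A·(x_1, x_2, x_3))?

Iteration 1:
  x_1 = (-2 - (4)·1.0000 - (3)·1.0000) / (8) = -1.1250
  x_2 = (-9 - (4)·-1.1250 - (-2)·1.0000) / (10) = -0.2500
  x_3 = (-12 - (3)·-1.1250 - (3)·-0.2500) / (-10) = 0.7875
Iteration 2:
  x_1 = (-2 - (4)·-0.2500 - (3)·0.7875) / (8) = -0.4203
  x_2 = (-9 - (4)·-0.4203 - (-2)·0.7875) / (10) = -0.5744
  x_3 = (-12 - (3)·-0.4203 - (3)·-0.5744) / (-10) = 0.9016
Residual b − A·x = (0.9552, 0.2284, 0.0001)

0.0001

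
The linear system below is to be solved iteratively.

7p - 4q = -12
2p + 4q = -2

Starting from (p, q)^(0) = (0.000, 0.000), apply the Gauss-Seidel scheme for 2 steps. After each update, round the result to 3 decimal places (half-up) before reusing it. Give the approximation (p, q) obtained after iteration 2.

(-1.510, 0.255)

Iteration 1:
  p = (-12 - (-4)·0.000) / (7) = -1.714
  q = (-2 - (2)·-1.714) / (4) = 0.357
Iteration 2:
  p = (-12 - (-4)·0.357) / (7) = -1.510
  q = (-2 - (2)·-1.510) / (4) = 0.255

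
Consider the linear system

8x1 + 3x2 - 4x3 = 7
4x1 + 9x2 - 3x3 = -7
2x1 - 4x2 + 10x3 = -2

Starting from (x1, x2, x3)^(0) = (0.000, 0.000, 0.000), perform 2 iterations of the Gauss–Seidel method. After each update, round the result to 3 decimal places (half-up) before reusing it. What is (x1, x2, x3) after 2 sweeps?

Iteration 1:
  x1 = (7 - (3)·0.000 - (-4)·0.000) / (8) = 0.875
  x2 = (-7 - (4)·0.875 - (-3)·0.000) / (9) = -1.167
  x3 = (-2 - (2)·0.875 - (-4)·-1.167) / (10) = -0.842
Iteration 2:
  x1 = (7 - (3)·-1.167 - (-4)·-0.842) / (8) = 0.892
  x2 = (-7 - (4)·0.892 - (-3)·-0.842) / (9) = -1.455
  x3 = (-2 - (2)·0.892 - (-4)·-1.455) / (10) = -0.960

(0.892, -1.455, -0.960)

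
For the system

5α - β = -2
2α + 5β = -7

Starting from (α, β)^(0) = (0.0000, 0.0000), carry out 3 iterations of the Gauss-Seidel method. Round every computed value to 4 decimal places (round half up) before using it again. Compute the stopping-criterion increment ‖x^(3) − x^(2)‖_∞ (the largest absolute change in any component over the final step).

0.0198

Iteration 1:
  α = (-2 - (-1)·0.0000) / (5) = -0.4000
  β = (-7 - (2)·-0.4000) / (5) = -1.2400
Iteration 2:
  α = (-2 - (-1)·-1.2400) / (5) = -0.6480
  β = (-7 - (2)·-0.6480) / (5) = -1.1408
Iteration 3:
  α = (-2 - (-1)·-1.1408) / (5) = -0.6282
  β = (-7 - (2)·-0.6282) / (5) = -1.1487
Change: (0.0198, -0.0079) → max |·| = 0.0198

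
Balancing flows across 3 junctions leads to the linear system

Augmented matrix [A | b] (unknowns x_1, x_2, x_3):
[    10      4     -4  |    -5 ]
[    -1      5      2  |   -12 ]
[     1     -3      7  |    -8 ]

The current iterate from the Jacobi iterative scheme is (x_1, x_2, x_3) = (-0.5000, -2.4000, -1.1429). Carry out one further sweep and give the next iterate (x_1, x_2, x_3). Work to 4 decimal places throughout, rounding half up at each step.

One sweep:
  x_1 = (-5 - (4)·-2.4000 - (-4)·-1.1429) / (10) = 0.0028
  x_2 = (-12 - (-1)·-0.5000 - (2)·-1.1429) / (5) = -2.0428
  x_3 = (-8 - (1)·-0.5000 - (-3)·-2.4000) / (7) = -2.1000

(0.0028, -2.0428, -2.1000)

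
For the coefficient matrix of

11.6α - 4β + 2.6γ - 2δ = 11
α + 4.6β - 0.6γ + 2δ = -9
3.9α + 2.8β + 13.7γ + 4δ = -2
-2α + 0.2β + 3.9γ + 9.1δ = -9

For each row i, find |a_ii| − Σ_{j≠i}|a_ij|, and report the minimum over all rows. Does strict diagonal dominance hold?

1

row 1: |11.6| − (4+2.6+2) = 3
row 2: |4.6| − (1+0.6+2) = 1
row 3: |13.7| − (3.9+2.8+4) = 3
row 4: |9.1| − (2+0.2+3.9) = 3
minimum over rows = 1 → strictly diagonally dominant (convergence guaranteed)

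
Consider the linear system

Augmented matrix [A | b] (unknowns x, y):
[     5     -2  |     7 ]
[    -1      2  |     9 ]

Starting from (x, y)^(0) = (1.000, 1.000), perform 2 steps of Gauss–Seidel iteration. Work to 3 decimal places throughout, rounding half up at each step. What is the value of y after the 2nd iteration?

Iteration 1:
  x = (7 - (-2)·1.000) / (5) = 1.800
  y = (9 - (-1)·1.800) / (2) = 5.400
Iteration 2:
  x = (7 - (-2)·5.400) / (5) = 3.560
  y = (9 - (-1)·3.560) / (2) = 6.280

6.280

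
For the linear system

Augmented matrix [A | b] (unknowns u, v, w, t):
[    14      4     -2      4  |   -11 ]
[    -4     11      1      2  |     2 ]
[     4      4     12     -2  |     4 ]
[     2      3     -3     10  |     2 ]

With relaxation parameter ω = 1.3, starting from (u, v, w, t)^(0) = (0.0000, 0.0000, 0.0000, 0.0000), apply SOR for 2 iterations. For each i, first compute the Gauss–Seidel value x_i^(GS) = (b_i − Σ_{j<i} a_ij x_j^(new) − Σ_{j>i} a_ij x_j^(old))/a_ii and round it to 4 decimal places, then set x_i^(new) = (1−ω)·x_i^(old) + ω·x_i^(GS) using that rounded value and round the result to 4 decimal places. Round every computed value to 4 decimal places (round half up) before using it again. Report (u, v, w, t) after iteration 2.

(-0.8142, -0.4282, 0.8947, 0.6861)

Iteration 1:
  u: GS value = (-11 - (4)·0.0000 - (-2)·0.0000 - (4)·0.0000) / (14) = -0.7857;  u ← (1−ω)·0.0000 + ω·-0.7857 = -1.0214
  v: GS value = (2 - (-4)·-1.0214 - (1)·0.0000 - (2)·0.0000) / (11) = -0.1896;  v ← (1−ω)·0.0000 + ω·-0.1896 = -0.2465
  w: GS value = (4 - (4)·-1.0214 - (4)·-0.2465 - (-2)·0.0000) / (12) = 0.7560;  w ← (1−ω)·0.0000 + ω·0.7560 = 0.9828
  t: GS value = (2 - (2)·-1.0214 - (3)·-0.2465 - (-3)·0.9828) / (10) = 0.7731;  t ← (1−ω)·0.0000 + ω·0.7731 = 1.0050
Iteration 2:
  u: GS value = (-11 - (4)·-0.2465 - (-2)·0.9828 - (4)·1.0050) / (14) = -0.8620;  u ← (1−ω)·-1.0214 + ω·-0.8620 = -0.8142
  v: GS value = (2 - (-4)·-0.8142 - (1)·0.9828 - (2)·1.0050) / (11) = -0.3863;  v ← (1−ω)·-0.2465 + ω·-0.3863 = -0.4282
  w: GS value = (4 - (4)·-0.8142 - (4)·-0.4282 - (-2)·1.0050) / (12) = 0.9150;  w ← (1−ω)·0.9828 + ω·0.9150 = 0.8947
  t: GS value = (2 - (2)·-0.8142 - (3)·-0.4282 - (-3)·0.8947) / (10) = 0.7597;  t ← (1−ω)·1.0050 + ω·0.7597 = 0.6861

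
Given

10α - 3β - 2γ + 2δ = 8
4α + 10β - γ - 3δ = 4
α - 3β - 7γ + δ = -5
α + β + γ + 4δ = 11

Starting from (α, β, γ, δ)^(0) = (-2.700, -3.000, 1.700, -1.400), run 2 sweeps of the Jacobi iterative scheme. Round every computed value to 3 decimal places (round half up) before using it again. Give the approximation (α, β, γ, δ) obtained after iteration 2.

(0.702, 1.458, 0.797, 1.959)

Iteration 1:
  α = (8 - (-3)·-3.000 - (-2)·1.700 - (2)·-1.400) / (10) = 0.520
  β = (4 - (4)·-2.700 - (-1)·1.700 - (-3)·-1.400) / (10) = 1.230
  γ = (-5 - (1)·-2.700 - (-3)·-3.000 - (1)·-1.400) / (-7) = 1.414
  δ = (11 - (1)·-2.700 - (1)·-3.000 - (1)·1.700) / (4) = 3.750
Iteration 2:
  α = (8 - (-3)·1.230 - (-2)·1.414 - (2)·3.750) / (10) = 0.702
  β = (4 - (4)·0.520 - (-1)·1.414 - (-3)·3.750) / (10) = 1.458
  γ = (-5 - (1)·0.520 - (-3)·1.230 - (1)·3.750) / (-7) = 0.797
  δ = (11 - (1)·0.520 - (1)·1.230 - (1)·1.414) / (4) = 1.959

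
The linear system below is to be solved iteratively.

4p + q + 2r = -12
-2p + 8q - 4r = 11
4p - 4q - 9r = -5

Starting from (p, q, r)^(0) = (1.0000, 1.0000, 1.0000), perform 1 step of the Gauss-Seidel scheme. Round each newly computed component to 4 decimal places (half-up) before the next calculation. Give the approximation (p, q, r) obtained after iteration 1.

Iteration 1:
  p = (-12 - (1)·1.0000 - (2)·1.0000) / (4) = -3.7500
  q = (11 - (-2)·-3.7500 - (-4)·1.0000) / (8) = 0.9375
  r = (-5 - (4)·-3.7500 - (-4)·0.9375) / (-9) = -1.5278

(-3.7500, 0.9375, -1.5278)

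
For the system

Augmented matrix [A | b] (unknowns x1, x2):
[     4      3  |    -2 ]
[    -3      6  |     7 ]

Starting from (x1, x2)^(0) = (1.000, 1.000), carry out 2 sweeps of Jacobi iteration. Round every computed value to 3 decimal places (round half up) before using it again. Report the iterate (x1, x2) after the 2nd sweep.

(-1.750, 0.542)

Iteration 1:
  x1 = (-2 - (3)·1.000) / (4) = -1.250
  x2 = (7 - (-3)·1.000) / (6) = 1.667
Iteration 2:
  x1 = (-2 - (3)·1.667) / (4) = -1.750
  x2 = (7 - (-3)·-1.250) / (6) = 0.542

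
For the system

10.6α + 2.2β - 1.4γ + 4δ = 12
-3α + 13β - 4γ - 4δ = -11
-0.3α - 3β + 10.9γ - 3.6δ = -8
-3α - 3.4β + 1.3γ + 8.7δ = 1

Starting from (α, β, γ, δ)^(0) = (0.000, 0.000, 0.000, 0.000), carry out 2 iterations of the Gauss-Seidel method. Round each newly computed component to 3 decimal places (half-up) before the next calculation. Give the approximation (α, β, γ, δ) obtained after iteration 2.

Iteration 1:
  α = (12 - (2.2)·0.000 - (-1.4)·0.000 - (4)·0.000) / (10.6) = 1.132
  β = (-11 - (-3)·1.132 - (-4)·0.000 - (-4)·0.000) / (13) = -0.585
  γ = (-8 - (-0.3)·1.132 - (-3)·-0.585 - (-3.6)·0.000) / (10.9) = -0.864
  δ = (1 - (-3)·1.132 - (-3.4)·-0.585 - (1.3)·-0.864) / (8.7) = 0.406
Iteration 2:
  α = (12 - (2.2)·-0.585 - (-1.4)·-0.864 - (4)·0.406) / (10.6) = 0.986
  β = (-11 - (-3)·0.986 - (-4)·-0.864 - (-4)·0.406) / (13) = -0.760
  γ = (-8 - (-0.3)·0.986 - (-3)·-0.760 - (-3.6)·0.406) / (10.9) = -0.782
  δ = (1 - (-3)·0.986 - (-3.4)·-0.760 - (1.3)·-0.782) / (8.7) = 0.275

(0.986, -0.760, -0.782, 0.275)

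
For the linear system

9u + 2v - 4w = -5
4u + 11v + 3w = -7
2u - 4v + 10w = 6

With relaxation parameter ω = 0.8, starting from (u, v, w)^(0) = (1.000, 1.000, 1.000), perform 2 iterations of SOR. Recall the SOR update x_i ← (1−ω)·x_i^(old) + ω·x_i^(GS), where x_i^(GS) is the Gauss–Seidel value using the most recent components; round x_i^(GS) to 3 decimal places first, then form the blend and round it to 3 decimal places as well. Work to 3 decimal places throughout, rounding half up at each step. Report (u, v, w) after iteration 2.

(-0.180, -0.674, 0.398)

Iteration 1:
  u: GS value = (-5 - (2)·1.000 - (-4)·1.000) / (9) = -0.333;  u ← (1−ω)·1.000 + ω·-0.333 = -0.066
  v: GS value = (-7 - (4)·-0.066 - (3)·1.000) / (11) = -0.885;  v ← (1−ω)·1.000 + ω·-0.885 = -0.508
  w: GS value = (6 - (2)·-0.066 - (-4)·-0.508) / (10) = 0.410;  w ← (1−ω)·1.000 + ω·0.410 = 0.528
Iteration 2:
  u: GS value = (-5 - (2)·-0.508 - (-4)·0.528) / (9) = -0.208;  u ← (1−ω)·-0.066 + ω·-0.208 = -0.180
  v: GS value = (-7 - (4)·-0.180 - (3)·0.528) / (11) = -0.715;  v ← (1−ω)·-0.508 + ω·-0.715 = -0.674
  w: GS value = (6 - (2)·-0.180 - (-4)·-0.674) / (10) = 0.366;  w ← (1−ω)·0.528 + ω·0.366 = 0.398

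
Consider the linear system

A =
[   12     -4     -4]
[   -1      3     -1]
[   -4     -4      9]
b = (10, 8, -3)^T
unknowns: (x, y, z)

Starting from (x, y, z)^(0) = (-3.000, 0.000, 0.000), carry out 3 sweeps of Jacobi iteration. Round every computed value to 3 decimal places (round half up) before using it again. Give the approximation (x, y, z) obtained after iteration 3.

Iteration 1:
  x = (10 - (-4)·0.000 - (-4)·0.000) / (12) = 0.833
  y = (8 - (-1)·-3.000 - (-1)·0.000) / (3) = 1.667
  z = (-3 - (-4)·-3.000 - (-4)·0.000) / (9) = -1.667
Iteration 2:
  x = (10 - (-4)·1.667 - (-4)·-1.667) / (12) = 0.833
  y = (8 - (-1)·0.833 - (-1)·-1.667) / (3) = 2.389
  z = (-3 - (-4)·0.833 - (-4)·1.667) / (9) = 0.778
Iteration 3:
  x = (10 - (-4)·2.389 - (-4)·0.778) / (12) = 1.889
  y = (8 - (-1)·0.833 - (-1)·0.778) / (3) = 3.204
  z = (-3 - (-4)·0.833 - (-4)·2.389) / (9) = 1.099

(1.889, 3.204, 1.099)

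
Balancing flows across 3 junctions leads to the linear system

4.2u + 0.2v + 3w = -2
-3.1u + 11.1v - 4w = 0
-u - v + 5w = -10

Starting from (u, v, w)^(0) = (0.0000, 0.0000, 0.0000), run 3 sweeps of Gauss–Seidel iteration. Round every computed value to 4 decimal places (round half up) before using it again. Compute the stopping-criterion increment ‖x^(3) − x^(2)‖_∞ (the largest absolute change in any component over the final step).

Iteration 1:
  u = (-2 - (0.2)·0.0000 - (3)·0.0000) / (4.2) = -0.4762
  v = (0 - (-3.1)·-0.4762 - (-4)·0.0000) / (11.1) = -0.1330
  w = (-10 - (-1)·-0.4762 - (-1)·-0.1330) / (5) = -2.1218
Iteration 2:
  u = (-2 - (0.2)·-0.1330 - (3)·-2.1218) / (4.2) = 1.0457
  v = (0 - (-3.1)·1.0457 - (-4)·-2.1218) / (11.1) = -0.4726
  w = (-10 - (-1)·1.0457 - (-1)·-0.4726) / (5) = -1.8854
Iteration 3:
  u = (-2 - (0.2)·-0.4726 - (3)·-1.8854) / (4.2) = 0.8930
  v = (0 - (-3.1)·0.8930 - (-4)·-1.8854) / (11.1) = -0.4300
  w = (-10 - (-1)·0.8930 - (-1)·-0.4300) / (5) = -1.9074
Change: (-0.1527, 0.0426, -0.0220) → max |·| = 0.1527

0.1527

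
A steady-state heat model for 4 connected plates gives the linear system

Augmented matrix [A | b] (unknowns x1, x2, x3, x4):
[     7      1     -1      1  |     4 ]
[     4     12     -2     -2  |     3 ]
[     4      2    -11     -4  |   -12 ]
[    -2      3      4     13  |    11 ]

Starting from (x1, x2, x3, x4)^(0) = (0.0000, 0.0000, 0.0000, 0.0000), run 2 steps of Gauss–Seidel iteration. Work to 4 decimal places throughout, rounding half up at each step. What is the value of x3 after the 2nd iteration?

1.2085

Iteration 1:
  x1 = (4 - (1)·0.0000 - (-1)·0.0000 - (1)·0.0000) / (7) = 0.5714
  x2 = (3 - (4)·0.5714 - (-2)·0.0000 - (-2)·0.0000) / (12) = 0.0595
  x3 = (-12 - (4)·0.5714 - (2)·0.0595 - (-4)·0.0000) / (-11) = 1.3095
  x4 = (11 - (-2)·0.5714 - (3)·0.0595 - (4)·1.3095) / (13) = 0.5174
Iteration 2:
  x1 = (4 - (1)·0.0595 - (-1)·1.3095 - (1)·0.5174) / (7) = 0.6761
  x2 = (3 - (4)·0.6761 - (-2)·1.3095 - (-2)·0.5174) / (12) = 0.3291
  x3 = (-12 - (4)·0.6761 - (2)·0.3291 - (-4)·0.5174) / (-11) = 1.2085
  x4 = (11 - (-2)·0.6761 - (3)·0.3291 - (4)·1.2085) / (13) = 0.5024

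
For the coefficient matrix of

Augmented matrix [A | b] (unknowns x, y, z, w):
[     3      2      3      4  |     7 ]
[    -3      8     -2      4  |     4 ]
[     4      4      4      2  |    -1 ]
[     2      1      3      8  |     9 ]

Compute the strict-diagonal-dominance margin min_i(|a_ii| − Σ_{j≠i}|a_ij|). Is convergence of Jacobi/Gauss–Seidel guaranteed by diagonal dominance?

row 1: |3| − (2+3+4) = -6
row 2: |8| − (3+2+4) = -1
row 3: |4| − (4+4+2) = -6
row 4: |8| − (2+1+3) = 2
minimum over rows = -6 → not strictly diagonally dominant

-6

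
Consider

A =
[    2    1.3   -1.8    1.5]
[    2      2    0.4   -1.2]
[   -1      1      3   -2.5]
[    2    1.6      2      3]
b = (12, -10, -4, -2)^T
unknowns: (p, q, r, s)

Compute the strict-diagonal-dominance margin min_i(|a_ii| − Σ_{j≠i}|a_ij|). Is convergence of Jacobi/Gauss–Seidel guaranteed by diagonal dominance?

row 1: |2| − (1.3+1.8+1.5) = -2.6
row 2: |2| − (2+0.4+1.2) = -1.6
row 3: |3| − (1+1+2.5) = -1.5
row 4: |3| − (2+1.6+2) = -2.6
minimum over rows = -2.6 → not strictly diagonally dominant

-2.6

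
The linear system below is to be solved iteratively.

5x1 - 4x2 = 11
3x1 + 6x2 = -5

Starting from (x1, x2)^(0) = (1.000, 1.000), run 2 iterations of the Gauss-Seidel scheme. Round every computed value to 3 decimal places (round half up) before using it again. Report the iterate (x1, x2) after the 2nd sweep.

(0.334, -1.000)

Iteration 1:
  x1 = (11 - (-4)·1.000) / (5) = 3.000
  x2 = (-5 - (3)·3.000) / (6) = -2.333
Iteration 2:
  x1 = (11 - (-4)·-2.333) / (5) = 0.334
  x2 = (-5 - (3)·0.334) / (6) = -1.000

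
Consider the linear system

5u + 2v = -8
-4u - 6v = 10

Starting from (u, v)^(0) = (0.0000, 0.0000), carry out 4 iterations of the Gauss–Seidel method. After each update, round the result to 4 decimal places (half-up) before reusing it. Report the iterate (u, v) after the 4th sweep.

(-1.2789, -0.8141)

Iteration 1:
  u = (-8 - (2)·0.0000) / (5) = -1.6000
  v = (10 - (-4)·-1.6000) / (-6) = -0.6000
Iteration 2:
  u = (-8 - (2)·-0.6000) / (5) = -1.3600
  v = (10 - (-4)·-1.3600) / (-6) = -0.7600
Iteration 3:
  u = (-8 - (2)·-0.7600) / (5) = -1.2960
  v = (10 - (-4)·-1.2960) / (-6) = -0.8027
Iteration 4:
  u = (-8 - (2)·-0.8027) / (5) = -1.2789
  v = (10 - (-4)·-1.2789) / (-6) = -0.8141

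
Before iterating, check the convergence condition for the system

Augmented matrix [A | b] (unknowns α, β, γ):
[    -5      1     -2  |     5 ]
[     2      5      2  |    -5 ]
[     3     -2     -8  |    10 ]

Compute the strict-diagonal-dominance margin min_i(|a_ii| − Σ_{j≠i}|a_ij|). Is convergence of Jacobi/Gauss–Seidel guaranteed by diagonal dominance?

1

row 1: |-5| − (1+2) = 2
row 2: |5| − (2+2) = 1
row 3: |-8| − (3+2) = 3
minimum over rows = 1 → strictly diagonally dominant (convergence guaranteed)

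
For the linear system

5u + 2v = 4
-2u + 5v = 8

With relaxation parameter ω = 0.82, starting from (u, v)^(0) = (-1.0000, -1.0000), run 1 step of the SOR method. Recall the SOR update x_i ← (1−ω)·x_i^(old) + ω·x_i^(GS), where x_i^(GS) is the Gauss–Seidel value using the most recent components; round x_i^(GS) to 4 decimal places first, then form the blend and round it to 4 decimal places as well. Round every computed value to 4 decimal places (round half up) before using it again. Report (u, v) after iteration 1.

Iteration 1:
  u: GS value = (4 - (2)·-1.0000) / (5) = 1.2000;  u ← (1−ω)·-1.0000 + ω·1.2000 = 0.8040
  v: GS value = (8 - (-2)·0.8040) / (5) = 1.9216;  v ← (1−ω)·-1.0000 + ω·1.9216 = 1.3957

(0.8040, 1.3957)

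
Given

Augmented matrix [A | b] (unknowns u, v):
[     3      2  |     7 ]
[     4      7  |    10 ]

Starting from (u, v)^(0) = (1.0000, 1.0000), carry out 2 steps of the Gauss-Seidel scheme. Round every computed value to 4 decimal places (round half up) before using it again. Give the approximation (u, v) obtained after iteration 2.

(2.0159, 0.2766)

Iteration 1:
  u = (7 - (2)·1.0000) / (3) = 1.6667
  v = (10 - (4)·1.6667) / (7) = 0.4762
Iteration 2:
  u = (7 - (2)·0.4762) / (3) = 2.0159
  v = (10 - (4)·2.0159) / (7) = 0.2766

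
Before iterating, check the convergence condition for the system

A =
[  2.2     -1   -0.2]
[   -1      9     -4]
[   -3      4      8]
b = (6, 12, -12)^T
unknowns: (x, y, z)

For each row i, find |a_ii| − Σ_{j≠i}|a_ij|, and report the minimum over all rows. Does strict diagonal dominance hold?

1

row 1: |2.2| − (1+0.2) = 1
row 2: |9| − (1+4) = 4
row 3: |8| − (3+4) = 1
minimum over rows = 1 → strictly diagonally dominant (convergence guaranteed)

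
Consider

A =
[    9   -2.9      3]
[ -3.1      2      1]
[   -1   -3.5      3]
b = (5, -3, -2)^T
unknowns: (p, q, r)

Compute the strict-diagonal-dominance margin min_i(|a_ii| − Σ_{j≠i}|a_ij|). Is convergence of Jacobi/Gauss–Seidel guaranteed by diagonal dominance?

-2.1

row 1: |9| − (2.9+3) = 3.1
row 2: |2| − (3.1+1) = -2.1
row 3: |3| − (1+3.5) = -1.5
minimum over rows = -2.1 → not strictly diagonally dominant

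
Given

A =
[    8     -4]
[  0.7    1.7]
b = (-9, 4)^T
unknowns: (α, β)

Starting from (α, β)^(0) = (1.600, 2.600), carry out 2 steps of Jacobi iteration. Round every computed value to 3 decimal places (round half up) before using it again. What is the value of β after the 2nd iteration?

2.281

Iteration 1:
  α = (-9 - (-4)·2.600) / (8) = 0.175
  β = (4 - (0.7)·1.600) / (1.7) = 1.694
Iteration 2:
  α = (-9 - (-4)·1.694) / (8) = -0.278
  β = (4 - (0.7)·0.175) / (1.7) = 2.281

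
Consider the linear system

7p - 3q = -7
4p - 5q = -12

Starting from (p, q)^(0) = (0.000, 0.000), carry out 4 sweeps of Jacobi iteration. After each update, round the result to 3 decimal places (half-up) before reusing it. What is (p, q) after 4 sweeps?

Iteration 1:
  p = (-7 - (-3)·0.000) / (7) = -1.000
  q = (-12 - (4)·0.000) / (-5) = 2.400
Iteration 2:
  p = (-7 - (-3)·2.400) / (7) = 0.029
  q = (-12 - (4)·-1.000) / (-5) = 1.600
Iteration 3:
  p = (-7 - (-3)·1.600) / (7) = -0.314
  q = (-12 - (4)·0.029) / (-5) = 2.423
Iteration 4:
  p = (-7 - (-3)·2.423) / (7) = 0.038
  q = (-12 - (4)·-0.314) / (-5) = 2.149

(0.038, 2.149)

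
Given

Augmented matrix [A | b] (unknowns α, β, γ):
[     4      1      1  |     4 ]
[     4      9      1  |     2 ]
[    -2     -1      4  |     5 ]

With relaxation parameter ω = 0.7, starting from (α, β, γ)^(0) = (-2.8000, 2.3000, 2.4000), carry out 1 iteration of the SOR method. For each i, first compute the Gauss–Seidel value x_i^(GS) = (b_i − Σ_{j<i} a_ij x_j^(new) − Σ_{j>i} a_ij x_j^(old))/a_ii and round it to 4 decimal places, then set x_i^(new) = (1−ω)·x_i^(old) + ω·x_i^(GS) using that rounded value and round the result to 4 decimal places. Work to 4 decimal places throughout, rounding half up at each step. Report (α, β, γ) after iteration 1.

(-0.9625, 0.9583, 1.4258)

Iteration 1:
  α: GS value = (4 - (1)·2.3000 - (1)·2.4000) / (4) = -0.1750;  α ← (1−ω)·-2.8000 + ω·-0.1750 = -0.9625
  β: GS value = (2 - (4)·-0.9625 - (1)·2.4000) / (9) = 0.3833;  β ← (1−ω)·2.3000 + ω·0.3833 = 0.9583
  γ: GS value = (5 - (-2)·-0.9625 - (-1)·0.9583) / (4) = 1.0083;  γ ← (1−ω)·2.4000 + ω·1.0083 = 1.4258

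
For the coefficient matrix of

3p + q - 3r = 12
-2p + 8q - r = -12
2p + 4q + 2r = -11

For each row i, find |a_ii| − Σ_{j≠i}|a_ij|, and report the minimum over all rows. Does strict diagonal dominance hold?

row 1: |3| − (1+3) = -1
row 2: |8| − (2+1) = 5
row 3: |2| − (2+4) = -4
minimum over rows = -4 → not strictly diagonally dominant

-4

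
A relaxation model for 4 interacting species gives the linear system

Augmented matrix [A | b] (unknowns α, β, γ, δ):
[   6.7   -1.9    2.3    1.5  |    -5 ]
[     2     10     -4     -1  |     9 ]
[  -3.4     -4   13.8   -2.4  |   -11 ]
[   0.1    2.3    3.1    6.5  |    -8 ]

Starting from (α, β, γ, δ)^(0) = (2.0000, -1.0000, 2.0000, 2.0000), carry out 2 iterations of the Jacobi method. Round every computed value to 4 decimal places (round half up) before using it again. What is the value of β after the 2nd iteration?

Iteration 1:
  α = (-5 - (-1.9)·-1.0000 - (2.3)·2.0000 - (1.5)·2.0000) / (6.7) = -2.1642
  β = (9 - (2)·2.0000 - (-4)·2.0000 - (-1)·2.0000) / (10) = 1.5000
  γ = (-11 - (-3.4)·2.0000 - (-4)·-1.0000 - (-2.4)·2.0000) / (13.8) = -0.2464
  δ = (-8 - (0.1)·2.0000 - (2.3)·-1.0000 - (3.1)·2.0000) / (6.5) = -1.8615
Iteration 2:
  α = (-5 - (-1.9)·1.5000 - (2.3)·-0.2464 - (1.5)·-1.8615) / (6.7) = 0.1804
  β = (9 - (2)·-2.1642 - (-4)·-0.2464 - (-1)·-1.8615) / (10) = 1.0481
  γ = (-11 - (-3.4)·-2.1642 - (-4)·1.5000 - (-2.4)·-1.8615) / (13.8) = -1.2193
  δ = (-8 - (0.1)·-2.1642 - (2.3)·1.5000 - (3.1)·-0.2464) / (6.5) = -1.6107

1.0481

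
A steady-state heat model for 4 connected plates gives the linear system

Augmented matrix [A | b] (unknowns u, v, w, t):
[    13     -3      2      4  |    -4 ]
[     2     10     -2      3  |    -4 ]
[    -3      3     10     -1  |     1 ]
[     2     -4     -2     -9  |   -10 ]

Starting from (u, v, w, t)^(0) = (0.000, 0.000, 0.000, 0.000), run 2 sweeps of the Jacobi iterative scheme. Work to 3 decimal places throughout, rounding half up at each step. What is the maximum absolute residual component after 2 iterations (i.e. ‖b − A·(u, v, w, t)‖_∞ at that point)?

Iteration 1:
  u = (-4 - (-3)·0.000 - (2)·0.000 - (4)·0.000) / (13) = -0.308
  v = (-4 - (2)·0.000 - (-2)·0.000 - (3)·0.000) / (10) = -0.400
  w = (1 - (-3)·0.000 - (3)·0.000 - (-1)·0.000) / (10) = 0.100
  t = (-10 - (2)·0.000 - (-4)·0.000 - (-2)·0.000) / (-9) = 1.111
Iteration 2:
  u = (-4 - (-3)·-0.400 - (2)·0.100 - (4)·1.111) / (13) = -0.757
  v = (-4 - (2)·-0.308 - (-2)·0.100 - (3)·1.111) / (10) = -0.652
  w = (1 - (-3)·-0.308 - (3)·-0.400 - (-1)·1.111) / (10) = 0.239
  t = (-10 - (2)·-0.308 - (-4)·-0.400 - (-2)·0.100) / (-9) = 1.198
Residual b − A·x = (-1.385, 0.918, -0.507, 0.166); ∞-norm = 1.385

1.385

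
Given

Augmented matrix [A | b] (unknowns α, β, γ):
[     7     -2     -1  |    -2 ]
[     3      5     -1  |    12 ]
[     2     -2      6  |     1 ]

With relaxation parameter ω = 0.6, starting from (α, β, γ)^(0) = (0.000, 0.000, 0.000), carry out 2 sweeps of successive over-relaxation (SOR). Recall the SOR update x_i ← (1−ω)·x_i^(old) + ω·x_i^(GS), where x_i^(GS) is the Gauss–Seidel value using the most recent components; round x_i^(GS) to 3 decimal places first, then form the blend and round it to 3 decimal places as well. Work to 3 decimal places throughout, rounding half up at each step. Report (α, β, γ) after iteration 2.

(0.055, 2.073, 0.677)

Iteration 1:
  α: GS value = (-2 - (-2)·0.000 - (-1)·0.000) / (7) = -0.286;  α ← (1−ω)·0.000 + ω·-0.286 = -0.172
  β: GS value = (12 - (3)·-0.172 - (-1)·0.000) / (5) = 2.503;  β ← (1−ω)·0.000 + ω·2.503 = 1.502
  γ: GS value = (1 - (2)·-0.172 - (-2)·1.502) / (6) = 0.725;  γ ← (1−ω)·0.000 + ω·0.725 = 0.435
Iteration 2:
  α: GS value = (-2 - (-2)·1.502 - (-1)·0.435) / (7) = 0.206;  α ← (1−ω)·-0.172 + ω·0.206 = 0.055
  β: GS value = (12 - (3)·0.055 - (-1)·0.435) / (5) = 2.454;  β ← (1−ω)·1.502 + ω·2.454 = 2.073
  γ: GS value = (1 - (2)·0.055 - (-2)·2.073) / (6) = 0.839;  γ ← (1−ω)·0.435 + ω·0.839 = 0.677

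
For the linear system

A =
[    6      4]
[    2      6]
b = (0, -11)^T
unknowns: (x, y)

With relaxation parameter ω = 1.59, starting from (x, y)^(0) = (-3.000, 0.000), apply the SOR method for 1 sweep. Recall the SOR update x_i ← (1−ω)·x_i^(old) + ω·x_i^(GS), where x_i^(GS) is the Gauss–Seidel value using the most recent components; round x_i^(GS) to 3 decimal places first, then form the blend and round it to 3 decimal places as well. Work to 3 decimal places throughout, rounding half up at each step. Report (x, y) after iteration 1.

Iteration 1:
  x: GS value = (0 - (4)·0.000) / (6) = 0.000;  x ← (1−ω)·-3.000 + ω·0.000 = 1.770
  y: GS value = (-11 - (2)·1.770) / (6) = -2.423;  y ← (1−ω)·0.000 + ω·-2.423 = -3.853

(1.770, -3.853)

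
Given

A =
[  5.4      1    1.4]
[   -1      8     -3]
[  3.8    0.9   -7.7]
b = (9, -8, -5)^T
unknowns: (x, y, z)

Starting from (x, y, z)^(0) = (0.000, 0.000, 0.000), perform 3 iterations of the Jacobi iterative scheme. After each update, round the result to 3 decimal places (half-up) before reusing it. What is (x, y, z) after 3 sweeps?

Iteration 1:
  x = (9 - (1)·0.000 - (1.4)·0.000) / (5.4) = 1.667
  y = (-8 - (-1)·0.000 - (-3)·0.000) / (8) = -1.000
  z = (-5 - (3.8)·0.000 - (0.9)·0.000) / (-7.7) = 0.649
Iteration 2:
  x = (9 - (1)·-1.000 - (1.4)·0.649) / (5.4) = 1.684
  y = (-8 - (-1)·1.667 - (-3)·0.649) / (8) = -0.548
  z = (-5 - (3.8)·1.667 - (0.9)·-1.000) / (-7.7) = 1.355
Iteration 3:
  x = (9 - (1)·-0.548 - (1.4)·1.355) / (5.4) = 1.417
  y = (-8 - (-1)·1.684 - (-3)·1.355) / (8) = -0.281
  z = (-5 - (3.8)·1.684 - (0.9)·-0.548) / (-7.7) = 1.416

(1.417, -0.281, 1.416)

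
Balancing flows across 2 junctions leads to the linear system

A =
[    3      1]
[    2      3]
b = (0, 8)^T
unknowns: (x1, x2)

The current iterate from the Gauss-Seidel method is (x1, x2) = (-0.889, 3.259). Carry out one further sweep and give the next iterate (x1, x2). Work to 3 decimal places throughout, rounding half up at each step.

(-1.086, 3.391)

One sweep:
  x1 = (0 - (1)·3.259) / (3) = -1.086
  x2 = (8 - (2)·-1.086) / (3) = 3.391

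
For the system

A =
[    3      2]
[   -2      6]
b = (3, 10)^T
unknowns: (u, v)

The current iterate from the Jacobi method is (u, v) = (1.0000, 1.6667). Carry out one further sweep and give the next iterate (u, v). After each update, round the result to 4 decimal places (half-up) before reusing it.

One sweep:
  u = (3 - (2)·1.6667) / (3) = -0.1111
  v = (10 - (-2)·1.0000) / (6) = 2.0000

(-0.1111, 2.0000)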